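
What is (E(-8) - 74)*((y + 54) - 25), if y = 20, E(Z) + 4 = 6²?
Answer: -2058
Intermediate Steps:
E(Z) = 32 (E(Z) = -4 + 6² = -4 + 36 = 32)
(E(-8) - 74)*((y + 54) - 25) = (32 - 74)*((20 + 54) - 25) = -42*(74 - 25) = -42*49 = -2058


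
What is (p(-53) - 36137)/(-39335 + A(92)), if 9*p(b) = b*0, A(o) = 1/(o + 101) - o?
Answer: 6974441/7609410 ≈ 0.91655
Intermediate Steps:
A(o) = 1/(101 + o) - o
p(b) = 0 (p(b) = (b*0)/9 = (⅑)*0 = 0)
(p(-53) - 36137)/(-39335 + A(92)) = (0 - 36137)/(-39335 + (1 - 1*92² - 101*92)/(101 + 92)) = -36137/(-39335 + (1 - 1*8464 - 9292)/193) = -36137/(-39335 + (1 - 8464 - 9292)/193) = -36137/(-39335 + (1/193)*(-17755)) = -36137/(-39335 - 17755/193) = -36137/(-7609410/193) = -36137*(-193/7609410) = 6974441/7609410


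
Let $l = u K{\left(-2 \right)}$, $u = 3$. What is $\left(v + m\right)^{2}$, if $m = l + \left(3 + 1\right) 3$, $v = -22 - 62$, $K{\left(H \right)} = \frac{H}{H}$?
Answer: $4761$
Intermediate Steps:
$K{\left(H \right)} = 1$
$v = -84$
$l = 3$ ($l = 3 \cdot 1 = 3$)
$m = 15$ ($m = 3 + \left(3 + 1\right) 3 = 3 + 4 \cdot 3 = 3 + 12 = 15$)
$\left(v + m\right)^{2} = \left(-84 + 15\right)^{2} = \left(-69\right)^{2} = 4761$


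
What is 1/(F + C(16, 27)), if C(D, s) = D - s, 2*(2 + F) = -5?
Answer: -2/31 ≈ -0.064516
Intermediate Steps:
F = -9/2 (F = -2 + (1/2)*(-5) = -2 - 5/2 = -9/2 ≈ -4.5000)
1/(F + C(16, 27)) = 1/(-9/2 + (16 - 1*27)) = 1/(-9/2 + (16 - 27)) = 1/(-9/2 - 11) = 1/(-31/2) = -2/31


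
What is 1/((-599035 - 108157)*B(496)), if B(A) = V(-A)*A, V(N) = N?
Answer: 1/173980547072 ≈ 5.7478e-12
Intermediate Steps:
B(A) = -A**2 (B(A) = (-A)*A = -A**2)
1/((-599035 - 108157)*B(496)) = 1/((-599035 - 108157)*((-1*496**2))) = 1/((-707192)*((-1*246016))) = -1/707192/(-246016) = -1/707192*(-1/246016) = 1/173980547072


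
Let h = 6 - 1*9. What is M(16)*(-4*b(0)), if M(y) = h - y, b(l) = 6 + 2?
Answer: 608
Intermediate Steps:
h = -3 (h = 6 - 9 = -3)
b(l) = 8
M(y) = -3 - y
M(16)*(-4*b(0)) = (-3 - 1*16)*(-4*8) = (-3 - 16)*(-32) = -19*(-32) = 608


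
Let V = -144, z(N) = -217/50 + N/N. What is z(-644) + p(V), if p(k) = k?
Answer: -7367/50 ≈ -147.34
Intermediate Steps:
z(N) = -167/50 (z(N) = -217*1/50 + 1 = -217/50 + 1 = -167/50)
z(-644) + p(V) = -167/50 - 144 = -7367/50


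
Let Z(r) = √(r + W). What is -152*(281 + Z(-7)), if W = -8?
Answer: -42712 - 152*I*√15 ≈ -42712.0 - 588.69*I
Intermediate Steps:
Z(r) = √(-8 + r) (Z(r) = √(r - 8) = √(-8 + r))
-152*(281 + Z(-7)) = -152*(281 + √(-8 - 7)) = -152*(281 + √(-15)) = -152*(281 + I*√15) = -42712 - 152*I*√15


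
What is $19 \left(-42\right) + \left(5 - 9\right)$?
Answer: $-802$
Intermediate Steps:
$19 \left(-42\right) + \left(5 - 9\right) = -798 - 4 = -802$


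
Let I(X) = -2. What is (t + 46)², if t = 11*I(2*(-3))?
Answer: 576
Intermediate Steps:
t = -22 (t = 11*(-2) = -22)
(t + 46)² = (-22 + 46)² = 24² = 576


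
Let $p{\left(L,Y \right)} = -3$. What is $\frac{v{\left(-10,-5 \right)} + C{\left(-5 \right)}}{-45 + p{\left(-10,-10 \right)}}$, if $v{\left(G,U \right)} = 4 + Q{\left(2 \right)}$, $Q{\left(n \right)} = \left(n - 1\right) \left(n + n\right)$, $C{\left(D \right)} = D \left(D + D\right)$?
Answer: $- \frac{29}{24} \approx -1.2083$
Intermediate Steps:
$C{\left(D \right)} = 2 D^{2}$ ($C{\left(D \right)} = D 2 D = 2 D^{2}$)
$Q{\left(n \right)} = 2 n \left(-1 + n\right)$ ($Q{\left(n \right)} = \left(-1 + n\right) 2 n = 2 n \left(-1 + n\right)$)
$v{\left(G,U \right)} = 8$ ($v{\left(G,U \right)} = 4 + 2 \cdot 2 \left(-1 + 2\right) = 4 + 2 \cdot 2 \cdot 1 = 4 + 4 = 8$)
$\frac{v{\left(-10,-5 \right)} + C{\left(-5 \right)}}{-45 + p{\left(-10,-10 \right)}} = \frac{8 + 2 \left(-5\right)^{2}}{-45 - 3} = \frac{8 + 2 \cdot 25}{-48} = - \frac{8 + 50}{48} = \left(- \frac{1}{48}\right) 58 = - \frac{29}{24}$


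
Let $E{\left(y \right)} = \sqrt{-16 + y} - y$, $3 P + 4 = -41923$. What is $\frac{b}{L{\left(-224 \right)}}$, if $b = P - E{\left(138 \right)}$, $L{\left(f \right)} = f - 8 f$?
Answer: $- \frac{41513}{4704} - \frac{\sqrt{122}}{1568} \approx -8.8321$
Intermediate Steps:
$P = - \frac{41927}{3}$ ($P = - \frac{4}{3} + \frac{1}{3} \left(-41923\right) = - \frac{4}{3} - \frac{41923}{3} = - \frac{41927}{3} \approx -13976.0$)
$L{\left(f \right)} = - 7 f$
$b = - \frac{41513}{3} - \sqrt{122}$ ($b = - \frac{41927}{3} - \left(\sqrt{-16 + 138} - 138\right) = - \frac{41927}{3} - \left(\sqrt{122} - 138\right) = - \frac{41927}{3} - \left(-138 + \sqrt{122}\right) = - \frac{41927}{3} + \left(138 - \sqrt{122}\right) = - \frac{41513}{3} - \sqrt{122} \approx -13849.0$)
$\frac{b}{L{\left(-224 \right)}} = \frac{- \frac{41513}{3} - \sqrt{122}}{\left(-7\right) \left(-224\right)} = \frac{- \frac{41513}{3} - \sqrt{122}}{1568} = \left(- \frac{41513}{3} - \sqrt{122}\right) \frac{1}{1568} = - \frac{41513}{4704} - \frac{\sqrt{122}}{1568}$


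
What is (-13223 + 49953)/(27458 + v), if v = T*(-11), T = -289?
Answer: 36730/30637 ≈ 1.1989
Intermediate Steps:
v = 3179 (v = -289*(-11) = 3179)
(-13223 + 49953)/(27458 + v) = (-13223 + 49953)/(27458 + 3179) = 36730/30637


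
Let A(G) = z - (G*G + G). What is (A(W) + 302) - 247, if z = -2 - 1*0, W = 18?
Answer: -289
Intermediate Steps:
z = -2 (z = -2 + 0 = -2)
A(G) = -2 - G - G² (A(G) = -2 - (G*G + G) = -2 - (G² + G) = -2 - (G + G²) = -2 + (-G - G²) = -2 - G - G²)
(A(W) + 302) - 247 = ((-2 - 1*18 - 1*18²) + 302) - 247 = ((-2 - 18 - 1*324) + 302) - 247 = ((-2 - 18 - 324) + 302) - 247 = (-344 + 302) - 247 = -42 - 247 = -289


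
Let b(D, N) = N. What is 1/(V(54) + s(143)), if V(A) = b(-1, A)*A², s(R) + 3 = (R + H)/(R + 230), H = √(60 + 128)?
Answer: 5476861202/862394141436257 - 373*√47/1724788282872514 ≈ 6.3508e-6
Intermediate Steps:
H = 2*√47 (H = √188 = 2*√47 ≈ 13.711)
s(R) = -3 + (R + 2*√47)/(230 + R) (s(R) = -3 + (R + 2*√47)/(R + 230) = -3 + (R + 2*√47)/(230 + R))
V(A) = A³ (V(A) = A*A² = A³)
1/(V(54) + s(143)) = 1/(54³ + 2*(-345 + √47 - 1*143)/(230 + 143)) = 1/(157464 + 2*(-345 + √47 - 143)/373) = 1/(157464 + 2*(1/373)*(-488 + √47)) = 1/(157464 + (-976/373 + 2*√47/373)) = 1/(58733096/373 + 2*√47/373)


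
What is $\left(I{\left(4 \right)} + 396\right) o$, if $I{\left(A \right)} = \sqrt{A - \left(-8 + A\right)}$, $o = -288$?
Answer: $-114048 - 576 \sqrt{2} \approx -1.1486 \cdot 10^{5}$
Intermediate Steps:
$I{\left(A \right)} = 2 \sqrt{2}$ ($I{\left(A \right)} = \sqrt{8} = 2 \sqrt{2}$)
$\left(I{\left(4 \right)} + 396\right) o = \left(2 \sqrt{2} + 396\right) \left(-288\right) = \left(396 + 2 \sqrt{2}\right) \left(-288\right) = -114048 - 576 \sqrt{2}$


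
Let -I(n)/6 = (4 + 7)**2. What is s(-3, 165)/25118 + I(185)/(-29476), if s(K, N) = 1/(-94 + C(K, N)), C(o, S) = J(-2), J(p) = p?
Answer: 437648663/17769076032 ≈ 0.024630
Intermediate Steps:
C(o, S) = -2
s(K, N) = -1/96 (s(K, N) = 1/(-94 - 2) = 1/(-96) = -1/96)
I(n) = -726 (I(n) = -6*(4 + 7)**2 = -6*11**2 = -6*121 = -726)
s(-3, 165)/25118 + I(185)/(-29476) = -1/96/25118 - 726/(-29476) = -1/96*1/25118 - 726*(-1/29476) = -1/2411328 + 363/14738 = 437648663/17769076032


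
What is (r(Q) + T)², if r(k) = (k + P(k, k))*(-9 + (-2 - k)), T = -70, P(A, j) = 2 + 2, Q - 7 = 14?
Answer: 756900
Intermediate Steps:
Q = 21 (Q = 7 + 14 = 21)
P(A, j) = 4
r(k) = (-11 - k)*(4 + k) (r(k) = (k + 4)*(-9 + (-2 - k)) = (4 + k)*(-11 - k) = (-11 - k)*(4 + k))
(r(Q) + T)² = ((-44 - 1*21² - 15*21) - 70)² = ((-44 - 1*441 - 315) - 70)² = ((-44 - 441 - 315) - 70)² = (-800 - 70)² = (-870)² = 756900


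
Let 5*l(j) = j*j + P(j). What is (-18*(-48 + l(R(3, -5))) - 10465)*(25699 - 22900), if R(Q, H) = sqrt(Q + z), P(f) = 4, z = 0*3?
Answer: -134718669/5 ≈ -2.6944e+7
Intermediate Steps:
z = 0
R(Q, H) = sqrt(Q) (R(Q, H) = sqrt(Q + 0) = sqrt(Q))
l(j) = 4/5 + j**2/5 (l(j) = (j*j + 4)/5 = (j**2 + 4)/5 = (4 + j**2)/5 = 4/5 + j**2/5)
(-18*(-48 + l(R(3, -5))) - 10465)*(25699 - 22900) = (-18*(-48 + (4/5 + (sqrt(3))**2/5)) - 10465)*(25699 - 22900) = (-18*(-48 + (4/5 + (1/5)*3)) - 10465)*2799 = (-18*(-48 + (4/5 + 3/5)) - 10465)*2799 = (-18*(-48 + 7/5) - 10465)*2799 = (-18*(-233/5) - 10465)*2799 = (4194/5 - 10465)*2799 = -48131/5*2799 = -134718669/5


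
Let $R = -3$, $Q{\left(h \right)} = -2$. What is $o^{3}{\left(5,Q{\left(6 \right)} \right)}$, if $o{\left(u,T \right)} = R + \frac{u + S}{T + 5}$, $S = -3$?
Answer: $- \frac{343}{27} \approx -12.704$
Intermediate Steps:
$o{\left(u,T \right)} = -3 + \frac{-3 + u}{5 + T}$ ($o{\left(u,T \right)} = -3 + \frac{u - 3}{T + 5} = -3 + \frac{-3 + u}{5 + T}$)
$o^{3}{\left(5,Q{\left(6 \right)} \right)} = \left(\frac{-18 + 5 - -6}{5 - 2}\right)^{3} = \left(\frac{-18 + 5 + 6}{3}\right)^{3} = \left(\frac{1}{3} \left(-7\right)\right)^{3} = \left(- \frac{7}{3}\right)^{3} = - \frac{343}{27}$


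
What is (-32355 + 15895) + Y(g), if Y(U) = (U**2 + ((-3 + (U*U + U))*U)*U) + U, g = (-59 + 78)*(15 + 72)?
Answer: 7470570135733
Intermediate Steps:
g = 1653 (g = 19*87 = 1653)
Y(U) = U + U**2 + U**2*(-3 + U + U**2) (Y(U) = (U**2 + ((-3 + (U**2 + U))*U)*U) + U = (U**2 + ((-3 + (U + U**2))*U)*U) + U = (U**2 + ((-3 + U + U**2)*U)*U) + U = (U**2 + (U*(-3 + U + U**2))*U) + U = (U**2 + U**2*(-3 + U + U**2)) + U = U + U**2 + U**2*(-3 + U + U**2))
(-32355 + 15895) + Y(g) = (-32355 + 15895) + 1653*(1 + 1653**2 + 1653**3 - 2*1653) = -16460 + 1653*(1 + 2732409 + 4516672077 - 3306) = -16460 + 1653*4519401181 = -16460 + 7470570152193 = 7470570135733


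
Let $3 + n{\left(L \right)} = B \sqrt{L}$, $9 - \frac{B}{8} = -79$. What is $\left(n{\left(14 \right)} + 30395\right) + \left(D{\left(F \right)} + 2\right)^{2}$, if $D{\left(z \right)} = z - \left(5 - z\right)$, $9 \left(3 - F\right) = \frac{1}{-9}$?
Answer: $\frac{199461937}{6561} + 704 \sqrt{14} \approx 33035.0$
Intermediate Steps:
$B = 704$ ($B = 72 - -632 = 72 + 632 = 704$)
$n{\left(L \right)} = -3 + 704 \sqrt{L}$
$F = \frac{244}{81}$ ($F = 3 - \frac{1}{9 \left(-9\right)} = 3 - - \frac{1}{81} = 3 + \frac{1}{81} = \frac{244}{81} \approx 3.0123$)
$D{\left(z \right)} = -5 + 2 z$ ($D{\left(z \right)} = z + \left(-5 + z\right) = -5 + 2 z$)
$\left(n{\left(14 \right)} + 30395\right) + \left(D{\left(F \right)} + 2\right)^{2} = \left(\left(-3 + 704 \sqrt{14}\right) + 30395\right) + \left(\left(-5 + 2 \cdot \frac{244}{81}\right) + 2\right)^{2} = \left(30392 + 704 \sqrt{14}\right) + \left(\left(-5 + \frac{488}{81}\right) + 2\right)^{2} = \left(30392 + 704 \sqrt{14}\right) + \left(\frac{83}{81} + 2\right)^{2} = \left(30392 + 704 \sqrt{14}\right) + \left(\frac{245}{81}\right)^{2} = \left(30392 + 704 \sqrt{14}\right) + \frac{60025}{6561} = \frac{199461937}{6561} + 704 \sqrt{14}$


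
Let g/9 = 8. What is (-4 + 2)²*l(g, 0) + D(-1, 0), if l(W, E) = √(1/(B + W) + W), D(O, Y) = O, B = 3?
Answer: -1 + 4*√16203/15 ≈ 32.944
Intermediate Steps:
g = 72 (g = 9*8 = 72)
l(W, E) = √(W + 1/(3 + W)) (l(W, E) = √(1/(3 + W) + W) = √(W + 1/(3 + W)))
(-4 + 2)²*l(g, 0) + D(-1, 0) = (-4 + 2)²*√((1 + 72*(3 + 72))/(3 + 72)) - 1 = (-2)²*√((1 + 72*75)/75) - 1 = 4*√((1 + 5400)/75) - 1 = 4*√((1/75)*5401) - 1 = 4*√(5401/75) - 1 = 4*(√16203/15) - 1 = 4*√16203/15 - 1 = -1 + 4*√16203/15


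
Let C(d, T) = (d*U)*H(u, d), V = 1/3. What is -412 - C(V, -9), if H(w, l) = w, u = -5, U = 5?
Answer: -1211/3 ≈ -403.67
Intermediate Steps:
V = 1/3 ≈ 0.33333
C(d, T) = -25*d (C(d, T) = (d*5)*(-5) = (5*d)*(-5) = -25*d)
-412 - C(V, -9) = -412 - (-25)/3 = -412 - 1*(-25/3) = -412 + 25/3 = -1211/3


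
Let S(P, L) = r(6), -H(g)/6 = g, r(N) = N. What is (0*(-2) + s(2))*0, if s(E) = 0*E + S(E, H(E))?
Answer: 0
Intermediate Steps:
H(g) = -6*g
S(P, L) = 6
s(E) = 6 (s(E) = 0*E + 6 = 0 + 6 = 6)
(0*(-2) + s(2))*0 = (0*(-2) + 6)*0 = (0 + 6)*0 = 6*0 = 0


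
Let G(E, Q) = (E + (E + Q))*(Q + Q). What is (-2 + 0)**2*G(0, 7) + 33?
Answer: 425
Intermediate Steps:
G(E, Q) = 2*Q*(Q + 2*E) (G(E, Q) = (Q + 2*E)*(2*Q) = 2*Q*(Q + 2*E))
(-2 + 0)**2*G(0, 7) + 33 = (-2 + 0)**2*(2*7*(7 + 2*0)) + 33 = (-2)**2*(2*7*(7 + 0)) + 33 = 4*(2*7*7) + 33 = 4*98 + 33 = 392 + 33 = 425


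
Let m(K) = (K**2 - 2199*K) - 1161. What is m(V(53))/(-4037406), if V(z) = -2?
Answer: -3241/4037406 ≈ -0.00080274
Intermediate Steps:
m(K) = -1161 + K**2 - 2199*K
m(V(53))/(-4037406) = (-1161 + (-2)**2 - 2199*(-2))/(-4037406) = (-1161 + 4 + 4398)*(-1/4037406) = 3241*(-1/4037406) = -3241/4037406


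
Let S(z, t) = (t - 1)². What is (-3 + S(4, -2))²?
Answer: 36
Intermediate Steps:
S(z, t) = (-1 + t)²
(-3 + S(4, -2))² = (-3 + (-1 - 2)²)² = (-3 + (-3)²)² = (-3 + 9)² = 6² = 36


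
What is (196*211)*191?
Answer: 7898996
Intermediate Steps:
(196*211)*191 = 41356*191 = 7898996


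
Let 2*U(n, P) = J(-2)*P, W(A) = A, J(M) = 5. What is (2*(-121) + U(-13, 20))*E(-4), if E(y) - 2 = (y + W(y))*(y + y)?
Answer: -12672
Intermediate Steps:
E(y) = 2 + 4*y² (E(y) = 2 + (y + y)*(y + y) = 2 + (2*y)*(2*y) = 2 + 4*y²)
U(n, P) = 5*P/2 (U(n, P) = (5*P)/2 = 5*P/2)
(2*(-121) + U(-13, 20))*E(-4) = (2*(-121) + (5/2)*20)*(2 + 4*(-4)²) = (-242 + 50)*(2 + 4*16) = -192*(2 + 64) = -192*66 = -12672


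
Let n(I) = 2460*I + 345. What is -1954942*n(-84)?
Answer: 403294759890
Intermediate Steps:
n(I) = 345 + 2460*I
-1954942*n(-84) = -1954942/(1/(345 + 2460*(-84))) = -1954942/(1/(345 - 206640)) = -1954942/(1/(-206295)) = -1954942/(-1/206295) = -1954942*(-206295) = 403294759890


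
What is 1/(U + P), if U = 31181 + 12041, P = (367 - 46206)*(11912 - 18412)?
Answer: 1/297996722 ≈ 3.3557e-9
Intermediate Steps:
P = 297953500 (P = -45839*(-6500) = 297953500)
U = 43222
1/(U + P) = 1/(43222 + 297953500) = 1/297996722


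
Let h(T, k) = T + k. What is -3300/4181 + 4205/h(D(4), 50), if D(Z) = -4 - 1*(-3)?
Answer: 17419405/204869 ≈ 85.027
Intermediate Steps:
D(Z) = -1 (D(Z) = -4 + 3 = -1)
-3300/4181 + 4205/h(D(4), 50) = -3300/4181 + 4205/(-1 + 50) = -3300*1/4181 + 4205/49 = -3300/4181 + 4205*(1/49) = -3300/4181 + 4205/49 = 17419405/204869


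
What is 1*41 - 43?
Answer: -2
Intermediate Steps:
1*41 - 43 = 41 - 43 = -2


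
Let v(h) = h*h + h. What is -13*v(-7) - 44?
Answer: -590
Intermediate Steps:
v(h) = h + h**2 (v(h) = h**2 + h = h + h**2)
-13*v(-7) - 44 = -(-91)*(1 - 7) - 44 = -(-91)*(-6) - 44 = -13*42 - 44 = -546 - 44 = -590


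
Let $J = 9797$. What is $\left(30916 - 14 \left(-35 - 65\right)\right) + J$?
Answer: $42113$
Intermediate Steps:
$\left(30916 - 14 \left(-35 - 65\right)\right) + J = \left(30916 - 14 \left(-35 - 65\right)\right) + 9797 = \left(30916 - -1400\right) + 9797 = \left(30916 + 1400\right) + 9797 = 32316 + 9797 = 42113$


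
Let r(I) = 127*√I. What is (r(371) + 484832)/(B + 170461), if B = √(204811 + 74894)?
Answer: (484832 + 127*√371)/(170461 + √279705) ≈ 2.8498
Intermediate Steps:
B = √279705 ≈ 528.87
(r(371) + 484832)/(B + 170461) = (127*√371 + 484832)/(√279705 + 170461) = (484832 + 127*√371)/(170461 + √279705)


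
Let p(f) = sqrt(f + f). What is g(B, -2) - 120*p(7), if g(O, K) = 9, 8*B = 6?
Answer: 9 - 120*sqrt(14) ≈ -440.00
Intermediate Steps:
B = 3/4 (B = (1/8)*6 = 3/4 ≈ 0.75000)
p(f) = sqrt(2)*sqrt(f) (p(f) = sqrt(2*f) = sqrt(2)*sqrt(f))
g(B, -2) - 120*p(7) = 9 - 120*sqrt(2)*sqrt(7) = 9 - 120*sqrt(14)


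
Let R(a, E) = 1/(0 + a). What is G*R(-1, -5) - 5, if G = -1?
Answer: -4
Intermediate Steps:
R(a, E) = 1/a
G*R(-1, -5) - 5 = -1/(-1) - 5 = -1*(-1) - 5 = 1 - 5 = -4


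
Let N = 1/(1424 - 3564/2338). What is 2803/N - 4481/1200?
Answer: 5593237748111/1402800 ≈ 3.9872e+6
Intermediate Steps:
N = 1169/1662874 (N = 1/(1424 - 3564*1/2338) = 1/(1424 - 1782/1169) = 1/(1662874/1169) = 1169/1662874 ≈ 0.00070300)
2803/N - 4481/1200 = 2803/(1169/1662874) - 4481/1200 = 2803*(1662874/1169) - 4481*1/1200 = 4661035822/1169 - 4481/1200 = 5593237748111/1402800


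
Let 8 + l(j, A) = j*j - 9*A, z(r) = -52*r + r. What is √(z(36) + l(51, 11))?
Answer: √658 ≈ 25.652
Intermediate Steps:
z(r) = -51*r
l(j, A) = -8 + j² - 9*A (l(j, A) = -8 + (j*j - 9*A) = -8 + (j² - 9*A) = -8 + j² - 9*A)
√(z(36) + l(51, 11)) = √(-51*36 + (-8 + 51² - 9*11)) = √(-1836 + (-8 + 2601 - 99)) = √(-1836 + 2494) = √658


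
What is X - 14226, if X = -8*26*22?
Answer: -18802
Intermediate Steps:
X = -4576 (X = -208*22 = -4576)
X - 14226 = -4576 - 14226 = -18802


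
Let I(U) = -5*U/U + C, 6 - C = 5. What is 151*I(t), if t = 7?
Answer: -604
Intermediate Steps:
C = 1 (C = 6 - 1*5 = 6 - 5 = 1)
I(U) = -4 (I(U) = -5*U/U + 1 = -5*1 + 1 = -5 + 1 = -4)
151*I(t) = 151*(-4) = -604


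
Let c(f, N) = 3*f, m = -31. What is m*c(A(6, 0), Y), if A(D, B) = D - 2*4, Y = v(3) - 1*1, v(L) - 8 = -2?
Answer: 186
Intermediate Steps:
v(L) = 6 (v(L) = 8 - 2 = 6)
Y = 5 (Y = 6 - 1*1 = 6 - 1 = 5)
A(D, B) = -8 + D (A(D, B) = D - 8 = -8 + D)
m*c(A(6, 0), Y) = -93*(-8 + 6) = -93*(-2) = -31*(-6) = 186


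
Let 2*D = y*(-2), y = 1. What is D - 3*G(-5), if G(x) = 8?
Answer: -25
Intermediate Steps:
D = -1 (D = (1*(-2))/2 = (½)*(-2) = -1)
D - 3*G(-5) = -1 - 3*8 = -1 - 24 = -25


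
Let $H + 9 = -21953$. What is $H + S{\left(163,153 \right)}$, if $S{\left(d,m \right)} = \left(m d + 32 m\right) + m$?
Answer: $8026$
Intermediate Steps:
$S{\left(d,m \right)} = 33 m + d m$ ($S{\left(d,m \right)} = \left(d m + 32 m\right) + m = \left(32 m + d m\right) + m = 33 m + d m$)
$H = -21962$ ($H = -9 - 21953 = -21962$)
$H + S{\left(163,153 \right)} = -21962 + 153 \left(33 + 163\right) = -21962 + 153 \cdot 196 = -21962 + 29988 = 8026$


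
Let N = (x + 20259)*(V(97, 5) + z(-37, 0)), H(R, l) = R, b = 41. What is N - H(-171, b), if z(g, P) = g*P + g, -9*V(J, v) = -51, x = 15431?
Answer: -3354347/3 ≈ -1.1181e+6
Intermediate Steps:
V(J, v) = 17/3 (V(J, v) = -1/9*(-51) = 17/3)
z(g, P) = g + P*g (z(g, P) = P*g + g = g + P*g)
N = -3354860/3 (N = (15431 + 20259)*(17/3 - 37*(1 + 0)) = 35690*(17/3 - 37*1) = 35690*(17/3 - 37) = 35690*(-94/3) = -3354860/3 ≈ -1.1183e+6)
N - H(-171, b) = -3354860/3 - 1*(-171) = -3354860/3 + 171 = -3354347/3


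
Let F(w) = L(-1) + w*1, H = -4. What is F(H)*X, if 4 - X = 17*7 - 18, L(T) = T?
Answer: 485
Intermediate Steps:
X = -97 (X = 4 - (17*7 - 18) = 4 - (119 - 18) = 4 - 1*101 = 4 - 101 = -97)
F(w) = -1 + w (F(w) = -1 + w*1 = -1 + w)
F(H)*X = (-1 - 4)*(-97) = -5*(-97) = 485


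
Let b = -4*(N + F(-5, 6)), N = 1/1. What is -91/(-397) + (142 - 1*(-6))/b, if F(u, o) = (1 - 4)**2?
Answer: -13779/3970 ≈ -3.4708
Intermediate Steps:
F(u, o) = 9 (F(u, o) = (-3)**2 = 9)
N = 1
b = -40 (b = -4*(1 + 9) = -4*10 = -40)
-91/(-397) + (142 - 1*(-6))/b = -91/(-397) + (142 - 1*(-6))/(-40) = -91*(-1/397) + (142 + 6)*(-1/40) = 91/397 + 148*(-1/40) = 91/397 - 37/10 = -13779/3970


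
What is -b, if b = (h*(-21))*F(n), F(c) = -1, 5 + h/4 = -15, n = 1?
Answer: 1680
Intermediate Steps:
h = -80 (h = -20 + 4*(-15) = -20 - 60 = -80)
b = -1680 (b = -80*(-21)*(-1) = 1680*(-1) = -1680)
-b = -1*(-1680) = 1680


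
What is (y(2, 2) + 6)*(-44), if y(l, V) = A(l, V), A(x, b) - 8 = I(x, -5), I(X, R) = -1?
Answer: -572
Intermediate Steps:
A(x, b) = 7 (A(x, b) = 8 - 1 = 7)
y(l, V) = 7
(y(2, 2) + 6)*(-44) = (7 + 6)*(-44) = 13*(-44) = -572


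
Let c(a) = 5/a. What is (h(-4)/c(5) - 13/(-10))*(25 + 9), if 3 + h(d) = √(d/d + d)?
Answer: -289/5 + 34*I*√3 ≈ -57.8 + 58.89*I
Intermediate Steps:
h(d) = -3 + √(1 + d) (h(d) = -3 + √(d/d + d) = -3 + √(1 + d))
(h(-4)/c(5) - 13/(-10))*(25 + 9) = ((-3 + √(1 - 4))/((5/5)) - 13/(-10))*(25 + 9) = ((-3 + √(-3))/((5*(⅕))) - 13*(-⅒))*34 = ((-3 + I*√3)/1 + 13/10)*34 = ((-3 + I*√3)*1 + 13/10)*34 = ((-3 + I*√3) + 13/10)*34 = (-17/10 + I*√3)*34 = -289/5 + 34*I*√3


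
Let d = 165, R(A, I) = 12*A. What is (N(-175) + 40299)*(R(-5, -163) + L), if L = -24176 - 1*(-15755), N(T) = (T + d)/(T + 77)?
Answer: -16747057536/49 ≈ -3.4178e+8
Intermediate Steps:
N(T) = (165 + T)/(77 + T) (N(T) = (T + 165)/(T + 77) = (165 + T)/(77 + T))
L = -8421 (L = -24176 + 15755 = -8421)
(N(-175) + 40299)*(R(-5, -163) + L) = ((165 - 175)/(77 - 175) + 40299)*(12*(-5) - 8421) = (-10/(-98) + 40299)*(-60 - 8421) = (-1/98*(-10) + 40299)*(-8481) = (5/49 + 40299)*(-8481) = (1974656/49)*(-8481) = -16747057536/49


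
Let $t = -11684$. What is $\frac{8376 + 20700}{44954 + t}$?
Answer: $\frac{4846}{5545} \approx 0.87394$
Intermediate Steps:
$\frac{8376 + 20700}{44954 + t} = \frac{8376 + 20700}{44954 - 11684} = \frac{29076}{33270} = 29076 \cdot \frac{1}{33270} = \frac{4846}{5545}$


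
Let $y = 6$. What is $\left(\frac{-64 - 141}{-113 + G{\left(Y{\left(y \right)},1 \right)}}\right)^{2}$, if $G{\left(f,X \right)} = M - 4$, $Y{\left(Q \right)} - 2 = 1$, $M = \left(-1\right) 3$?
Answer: $\frac{1681}{576} \approx 2.9184$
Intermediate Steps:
$M = -3$
$Y{\left(Q \right)} = 3$ ($Y{\left(Q \right)} = 2 + 1 = 3$)
$G{\left(f,X \right)} = -7$ ($G{\left(f,X \right)} = -3 - 4 = -7$)
$\left(\frac{-64 - 141}{-113 + G{\left(Y{\left(y \right)},1 \right)}}\right)^{2} = \left(\frac{-64 - 141}{-113 - 7}\right)^{2} = \left(- \frac{205}{-120}\right)^{2} = \left(\left(-205\right) \left(- \frac{1}{120}\right)\right)^{2} = \left(\frac{41}{24}\right)^{2} = \frac{1681}{576}$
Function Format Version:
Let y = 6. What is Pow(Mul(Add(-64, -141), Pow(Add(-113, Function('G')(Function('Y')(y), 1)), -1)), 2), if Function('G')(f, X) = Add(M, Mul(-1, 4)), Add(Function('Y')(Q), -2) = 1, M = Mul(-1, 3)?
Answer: Rational(1681, 576) ≈ 2.9184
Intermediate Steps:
M = -3
Function('Y')(Q) = 3 (Function('Y')(Q) = Add(2, 1) = 3)
Function('G')(f, X) = -7 (Function('G')(f, X) = Add(-3, Mul(-1, 4)) = Add(-3, -4) = -7)
Pow(Mul(Add(-64, -141), Pow(Add(-113, Function('G')(Function('Y')(y), 1)), -1)), 2) = Pow(Mul(Add(-64, -141), Pow(Add(-113, -7), -1)), 2) = Pow(Mul(-205, Pow(-120, -1)), 2) = Pow(Mul(-205, Rational(-1, 120)), 2) = Pow(Rational(41, 24), 2) = Rational(1681, 576)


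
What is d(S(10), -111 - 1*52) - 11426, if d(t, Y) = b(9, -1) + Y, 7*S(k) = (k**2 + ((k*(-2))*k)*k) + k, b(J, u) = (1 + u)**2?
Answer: -11589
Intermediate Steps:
S(k) = -2*k**3/7 + k/7 + k**2/7 (S(k) = ((k**2 + ((k*(-2))*k)*k) + k)/7 = ((k**2 + ((-2*k)*k)*k) + k)/7 = ((k**2 + (-2*k**2)*k) + k)/7 = ((k**2 - 2*k**3) + k)/7 = (k + k**2 - 2*k**3)/7 = -2*k**3/7 + k/7 + k**2/7)
d(t, Y) = Y (d(t, Y) = (1 - 1)**2 + Y = 0**2 + Y = 0 + Y = Y)
d(S(10), -111 - 1*52) - 11426 = (-111 - 1*52) - 11426 = (-111 - 52) - 11426 = -163 - 11426 = -11589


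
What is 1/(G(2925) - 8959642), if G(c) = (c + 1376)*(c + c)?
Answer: 1/16201208 ≈ 6.1724e-8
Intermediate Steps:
G(c) = 2*c*(1376 + c) (G(c) = (1376 + c)*(2*c) = 2*c*(1376 + c))
1/(G(2925) - 8959642) = 1/(2*2925*(1376 + 2925) - 8959642) = 1/(2*2925*4301 - 8959642) = 1/(25160850 - 8959642) = 1/16201208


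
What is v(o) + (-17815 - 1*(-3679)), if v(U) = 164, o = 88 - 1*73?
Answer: -13972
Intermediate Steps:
o = 15 (o = 88 - 73 = 15)
v(o) + (-17815 - 1*(-3679)) = 164 + (-17815 - 1*(-3679)) = 164 + (-17815 + 3679) = 164 - 14136 = -13972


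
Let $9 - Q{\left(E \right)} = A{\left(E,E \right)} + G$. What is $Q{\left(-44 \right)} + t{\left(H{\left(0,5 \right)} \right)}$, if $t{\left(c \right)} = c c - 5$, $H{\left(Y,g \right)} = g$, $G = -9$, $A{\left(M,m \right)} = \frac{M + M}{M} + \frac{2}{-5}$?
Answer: $\frac{182}{5} \approx 36.4$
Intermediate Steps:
$A{\left(M,m \right)} = \frac{8}{5}$ ($A{\left(M,m \right)} = \frac{2 M}{M} + 2 \left(- \frac{1}{5}\right) = 2 - \frac{2}{5} = \frac{8}{5}$)
$Q{\left(E \right)} = \frac{82}{5}$ ($Q{\left(E \right)} = 9 - \left(\frac{8}{5} - 9\right) = 9 - - \frac{37}{5} = 9 + \frac{37}{5} = \frac{82}{5}$)
$t{\left(c \right)} = -5 + c^{2}$ ($t{\left(c \right)} = c^{2} - 5 = -5 + c^{2}$)
$Q{\left(-44 \right)} + t{\left(H{\left(0,5 \right)} \right)} = \frac{82}{5} - \left(5 - 5^{2}\right) = \frac{82}{5} + \left(-5 + 25\right) = \frac{82}{5} + 20 = \frac{182}{5}$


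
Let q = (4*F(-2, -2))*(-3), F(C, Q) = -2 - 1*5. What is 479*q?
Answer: 40236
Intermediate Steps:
F(C, Q) = -7 (F(C, Q) = -2 - 5 = -7)
q = 84 (q = (4*(-7))*(-3) = -28*(-3) = 84)
479*q = 479*84 = 40236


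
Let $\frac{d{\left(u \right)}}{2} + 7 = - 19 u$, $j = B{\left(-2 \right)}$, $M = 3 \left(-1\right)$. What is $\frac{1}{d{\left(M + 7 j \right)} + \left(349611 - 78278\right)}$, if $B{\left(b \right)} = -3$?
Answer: $\frac{1}{272231} \approx 3.6734 \cdot 10^{-6}$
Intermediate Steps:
$M = -3$
$j = -3$
$d{\left(u \right)} = -14 - 38 u$ ($d{\left(u \right)} = -14 + 2 \left(- 19 u\right) = -14 - 38 u$)
$\frac{1}{d{\left(M + 7 j \right)} + \left(349611 - 78278\right)} = \frac{1}{\left(-14 - 38 \left(-3 + 7 \left(-3\right)\right)\right) + \left(349611 - 78278\right)} = \frac{1}{\left(-14 - 38 \left(-3 - 21\right)\right) + 271333} = \frac{1}{\left(-14 - -912\right) + 271333} = \frac{1}{\left(-14 + 912\right) + 271333} = \frac{1}{898 + 271333} = \frac{1}{272231}$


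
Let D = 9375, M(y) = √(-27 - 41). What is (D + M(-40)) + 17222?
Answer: 26597 + 2*I*√17 ≈ 26597.0 + 8.2462*I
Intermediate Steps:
M(y) = 2*I*√17 (M(y) = √(-68) = 2*I*√17)
(D + M(-40)) + 17222 = (9375 + 2*I*√17) + 17222 = 26597 + 2*I*√17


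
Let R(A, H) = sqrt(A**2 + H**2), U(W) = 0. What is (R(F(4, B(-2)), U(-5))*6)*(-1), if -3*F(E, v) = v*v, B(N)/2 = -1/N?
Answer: -2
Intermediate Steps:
B(N) = -2/N (B(N) = 2*(-1/N) = -2/N)
F(E, v) = -v**2/3 (F(E, v) = -v*v/3 = -v**2/3)
(R(F(4, B(-2)), U(-5))*6)*(-1) = (sqrt((-1**2/3)**2 + 0**2)*6)*(-1) = (sqrt((-(-2*(-1/2))**2/3)**2 + 0)*6)*(-1) = (sqrt((-1/3*1**2)**2 + 0)*6)*(-1) = (sqrt((-1/3*1)**2 + 0)*6)*(-1) = (sqrt((-1/3)**2 + 0)*6)*(-1) = (sqrt(1/9 + 0)*6)*(-1) = (sqrt(1/9)*6)*(-1) = ((1/3)*6)*(-1) = 2*(-1) = -2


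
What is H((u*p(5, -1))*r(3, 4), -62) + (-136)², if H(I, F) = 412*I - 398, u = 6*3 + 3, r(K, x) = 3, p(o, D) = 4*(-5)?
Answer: -501022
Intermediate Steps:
p(o, D) = -20
u = 21 (u = 18 + 3 = 21)
H(I, F) = -398 + 412*I
H((u*p(5, -1))*r(3, 4), -62) + (-136)² = (-398 + 412*((21*(-20))*3)) + (-136)² = (-398 + 412*(-420*3)) + 18496 = (-398 + 412*(-1260)) + 18496 = (-398 - 519120) + 18496 = -519518 + 18496 = -501022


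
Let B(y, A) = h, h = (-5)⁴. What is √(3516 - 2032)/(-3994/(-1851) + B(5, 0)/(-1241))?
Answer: 4594182*√371/3799679 ≈ 23.289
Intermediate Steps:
h = 625
B(y, A) = 625
√(3516 - 2032)/(-3994/(-1851) + B(5, 0)/(-1241)) = √(3516 - 2032)/(-3994/(-1851) + 625/(-1241)) = √1484/(-3994*(-1/1851) + 625*(-1/1241)) = (2*√371)/(3994/1851 - 625/1241) = (2*√371)/(3799679/2297091) = (2*√371)*(2297091/3799679) = 4594182*√371/3799679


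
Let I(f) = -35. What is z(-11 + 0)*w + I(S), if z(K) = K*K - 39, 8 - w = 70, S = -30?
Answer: -5119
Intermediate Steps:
w = -62 (w = 8 - 1*70 = 8 - 70 = -62)
z(K) = -39 + K**2 (z(K) = K**2 - 39 = -39 + K**2)
z(-11 + 0)*w + I(S) = (-39 + (-11 + 0)**2)*(-62) - 35 = (-39 + (-11)**2)*(-62) - 35 = (-39 + 121)*(-62) - 35 = 82*(-62) - 35 = -5084 - 35 = -5119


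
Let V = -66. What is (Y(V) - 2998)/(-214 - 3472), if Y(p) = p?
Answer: 1532/1843 ≈ 0.83125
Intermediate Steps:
(Y(V) - 2998)/(-214 - 3472) = (-66 - 2998)/(-214 - 3472) = -3064/(-3686) = -3064*(-1/3686) = 1532/1843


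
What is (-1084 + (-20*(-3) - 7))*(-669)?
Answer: 689739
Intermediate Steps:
(-1084 + (-20*(-3) - 7))*(-669) = (-1084 + (-5*(-12) - 7))*(-669) = (-1084 + (60 - 7))*(-669) = (-1084 + 53)*(-669) = -1031*(-669) = 689739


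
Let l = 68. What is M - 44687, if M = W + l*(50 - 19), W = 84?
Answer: -42495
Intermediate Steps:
M = 2192 (M = 84 + 68*(50 - 19) = 84 + 68*31 = 84 + 2108 = 2192)
M - 44687 = 2192 - 44687 = -42495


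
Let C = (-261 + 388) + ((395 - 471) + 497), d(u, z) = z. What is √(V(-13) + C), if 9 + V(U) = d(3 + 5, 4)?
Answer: √543 ≈ 23.302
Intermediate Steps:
V(U) = -5 (V(U) = -9 + 4 = -5)
C = 548 (C = 127 + (-76 + 497) = 127 + 421 = 548)
√(V(-13) + C) = √(-5 + 548) = √543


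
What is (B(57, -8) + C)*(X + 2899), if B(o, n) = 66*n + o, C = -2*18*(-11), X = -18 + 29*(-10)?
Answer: -194325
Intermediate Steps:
X = -308 (X = -18 - 290 = -308)
C = 396 (C = -36*(-11) = 396)
B(o, n) = o + 66*n
(B(57, -8) + C)*(X + 2899) = ((57 + 66*(-8)) + 396)*(-308 + 2899) = ((57 - 528) + 396)*2591 = (-471 + 396)*2591 = -75*2591 = -194325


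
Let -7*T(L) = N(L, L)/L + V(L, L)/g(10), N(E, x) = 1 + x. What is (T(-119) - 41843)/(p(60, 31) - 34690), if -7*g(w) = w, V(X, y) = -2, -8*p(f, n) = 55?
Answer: 464740048/385366625 ≈ 1.2060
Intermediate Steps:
p(f, n) = -55/8 (p(f, n) = -⅛*55 = -55/8)
g(w) = -w/7
T(L) = -⅕ - (1 + L)/(7*L) (T(L) = -((1 + L)/L - 2/((-⅐*10)))/7 = -((1 + L)/L - 2/(-10/7))/7 = -((1 + L)/L - 2*(-7/10))/7 = -((1 + L)/L + 7/5)/7 = -(7/5 + (1 + L)/L)/7 = -⅕ - (1 + L)/(7*L))
(T(-119) - 41843)/(p(60, 31) - 34690) = ((1/35)*(-5 - 12*(-119))/(-119) - 41843)/(-55/8 - 34690) = ((1/35)*(-1/119)*(-5 + 1428) - 41843)/(-277575/8) = ((1/35)*(-1/119)*1423 - 41843)*(-8/277575) = (-1423/4165 - 41843)*(-8/277575) = -174277518/4165*(-8/277575) = 464740048/385366625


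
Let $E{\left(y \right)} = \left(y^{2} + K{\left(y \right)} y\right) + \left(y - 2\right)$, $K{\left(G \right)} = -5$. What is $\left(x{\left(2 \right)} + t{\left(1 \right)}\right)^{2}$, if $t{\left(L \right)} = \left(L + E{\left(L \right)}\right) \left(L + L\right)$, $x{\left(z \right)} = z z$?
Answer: $16$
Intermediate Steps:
$x{\left(z \right)} = z^{2}$
$E{\left(y \right)} = -2 + y^{2} - 4 y$ ($E{\left(y \right)} = \left(y^{2} - 5 y\right) + \left(y - 2\right) = \left(y^{2} - 5 y\right) + \left(-2 + y\right) = -2 + y^{2} - 4 y$)
$t{\left(L \right)} = 2 L \left(-2 + L^{2} - 3 L\right)$ ($t{\left(L \right)} = \left(L - \left(2 - L^{2} + 4 L\right)\right) \left(L + L\right) = \left(-2 + L^{2} - 3 L\right) 2 L = 2 L \left(-2 + L^{2} - 3 L\right)$)
$\left(x{\left(2 \right)} + t{\left(1 \right)}\right)^{2} = \left(2^{2} + 2 \cdot 1 \left(-2 + 1^{2} - 3\right)\right)^{2} = \left(4 + 2 \cdot 1 \left(-2 + 1 - 3\right)\right)^{2} = \left(4 + 2 \cdot 1 \left(-4\right)\right)^{2} = \left(4 - 8\right)^{2} = \left(-4\right)^{2} = 16$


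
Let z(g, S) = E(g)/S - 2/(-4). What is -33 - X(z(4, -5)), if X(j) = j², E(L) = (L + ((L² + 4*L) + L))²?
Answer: -408453/4 ≈ -1.0211e+5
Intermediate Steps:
E(L) = (L² + 6*L)² (E(L) = (L + (L² + 5*L))² = (L² + 6*L)²)
z(g, S) = ½ + g²*(6 + g)²/S (z(g, S) = (g²*(6 + g)²)/S - 2/(-4) = g²*(6 + g)²/S - 2*(-¼) = g²*(6 + g)²/S + ½ = ½ + g²*(6 + g)²/S)
-33 - X(z(4, -5)) = -33 - (((½)*(-5) + 4²*(6 + 4)²)/(-5))² = -33 - (-(-5/2 + 16*10²)/5)² = -33 - (-(-5/2 + 16*100)/5)² = -33 - (-(-5/2 + 1600)/5)² = -33 - (-⅕*3195/2)² = -33 - (-639/2)² = -33 - 1*408321/4 = -33 - 408321/4 = -408453/4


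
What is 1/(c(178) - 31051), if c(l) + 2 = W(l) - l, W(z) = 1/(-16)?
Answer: -16/499697 ≈ -3.2019e-5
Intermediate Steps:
W(z) = -1/16
c(l) = -33/16 - l (c(l) = -2 + (-1/16 - l) = -33/16 - l)
1/(c(178) - 31051) = 1/((-33/16 - 1*178) - 31051) = 1/((-33/16 - 178) - 31051) = 1/(-2881/16 - 31051) = 1/(-499697/16) = -16/499697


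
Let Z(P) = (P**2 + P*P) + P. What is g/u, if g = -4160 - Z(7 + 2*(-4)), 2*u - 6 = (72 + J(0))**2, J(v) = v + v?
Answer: -1387/865 ≈ -1.6035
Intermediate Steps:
J(v) = 2*v
Z(P) = P + 2*P**2 (Z(P) = (P**2 + P**2) + P = 2*P**2 + P = P + 2*P**2)
u = 2595 (u = 3 + (72 + 2*0)**2/2 = 3 + (72 + 0)**2/2 = 3 + (1/2)*72**2 = 3 + (1/2)*5184 = 3 + 2592 = 2595)
g = -4161 (g = -4160 - (7 + 2*(-4))*(1 + 2*(7 + 2*(-4))) = -4160 - (7 - 8)*(1 + 2*(7 - 8)) = -4160 - (-1)*(1 + 2*(-1)) = -4160 - (-1)*(1 - 2) = -4160 - (-1)*(-1) = -4160 - 1*1 = -4160 - 1 = -4161)
g/u = -4161/2595 = -4161*1/2595 = -1387/865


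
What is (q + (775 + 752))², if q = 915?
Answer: 5963364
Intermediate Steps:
(q + (775 + 752))² = (915 + (775 + 752))² = (915 + 1527)² = 2442² = 5963364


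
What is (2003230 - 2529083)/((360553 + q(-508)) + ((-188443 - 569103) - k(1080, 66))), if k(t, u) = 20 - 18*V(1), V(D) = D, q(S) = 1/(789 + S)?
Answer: 147764693/111555594 ≈ 1.3246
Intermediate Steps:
k(t, u) = 2 (k(t, u) = 20 - 18*1 = 20 - 18 = 2)
(2003230 - 2529083)/((360553 + q(-508)) + ((-188443 - 569103) - k(1080, 66))) = (2003230 - 2529083)/((360553 + 1/(789 - 508)) + ((-188443 - 569103) - 1*2)) = -525853/((360553 + 1/281) + (-757546 - 2)) = -525853/((360553 + 1/281) - 757548) = -525853/(101315394/281 - 757548) = -525853/(-111555594/281) = -525853*(-281/111555594) = 147764693/111555594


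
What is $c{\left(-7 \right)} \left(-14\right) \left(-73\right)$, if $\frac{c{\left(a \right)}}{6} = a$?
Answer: $-42924$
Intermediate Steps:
$c{\left(a \right)} = 6 a$
$c{\left(-7 \right)} \left(-14\right) \left(-73\right) = 6 \left(-7\right) \left(-14\right) \left(-73\right) = \left(-42\right) \left(-14\right) \left(-73\right) = 588 \left(-73\right) = -42924$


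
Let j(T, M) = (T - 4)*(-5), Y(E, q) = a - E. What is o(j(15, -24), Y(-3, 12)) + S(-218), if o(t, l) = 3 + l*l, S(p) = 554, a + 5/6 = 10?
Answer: 25381/36 ≈ 705.03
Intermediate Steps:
a = 55/6 (a = -⅚ + 10 = 55/6 ≈ 9.1667)
Y(E, q) = 55/6 - E
j(T, M) = 20 - 5*T (j(T, M) = (-4 + T)*(-5) = 20 - 5*T)
o(t, l) = 3 + l²
o(j(15, -24), Y(-3, 12)) + S(-218) = (3 + (55/6 - 1*(-3))²) + 554 = (3 + (55/6 + 3)²) + 554 = (3 + (73/6)²) + 554 = (3 + 5329/36) + 554 = 5437/36 + 554 = 25381/36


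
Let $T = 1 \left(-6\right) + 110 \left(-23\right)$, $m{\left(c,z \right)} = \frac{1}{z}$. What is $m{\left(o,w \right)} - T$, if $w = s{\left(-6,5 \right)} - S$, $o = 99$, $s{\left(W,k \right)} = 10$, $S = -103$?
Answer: $\frac{286569}{113} \approx 2536.0$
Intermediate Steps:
$w = 113$ ($w = 10 - -103 = 10 + 103 = 113$)
$T = -2536$ ($T = -6 - 2530 = -2536$)
$m{\left(o,w \right)} - T = \frac{1}{113} - -2536 = \frac{1}{113} + 2536 = \frac{286569}{113}$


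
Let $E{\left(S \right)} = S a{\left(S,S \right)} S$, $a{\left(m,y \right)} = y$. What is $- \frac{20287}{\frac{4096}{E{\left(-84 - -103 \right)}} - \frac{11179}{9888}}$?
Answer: $\frac{1375900694304}{36175513} \approx 38034.0$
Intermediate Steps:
$E{\left(S \right)} = S^{3}$ ($E{\left(S \right)} = S S S = S^{2} S = S^{3}$)
$- \frac{20287}{\frac{4096}{E{\left(-84 - -103 \right)}} - \frac{11179}{9888}} = - \frac{20287}{\frac{4096}{\left(-84 - -103\right)^{3}} - \frac{11179}{9888}} = - \frac{20287}{\frac{4096}{\left(-84 + 103\right)^{3}} - \frac{11179}{9888}} = - \frac{20287}{\frac{4096}{19^{3}} - \frac{11179}{9888}} = - \frac{20287}{\frac{4096}{6859} - \frac{11179}{9888}} = - \frac{20287}{- \frac{36175513}{67821792}} = \left(-20287\right) \left(- \frac{67821792}{36175513}\right) = \frac{1375900694304}{36175513}$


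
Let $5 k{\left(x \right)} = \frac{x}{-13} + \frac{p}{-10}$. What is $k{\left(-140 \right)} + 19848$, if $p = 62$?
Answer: $\frac{6450897}{325} \approx 19849.0$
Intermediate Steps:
$k{\left(x \right)} = - \frac{31}{25} - \frac{x}{65}$ ($k{\left(x \right)} = \frac{\frac{x}{-13} + \frac{62}{-10}}{5} = \frac{x \left(- \frac{1}{13}\right) + 62 \left(- \frac{1}{10}\right)}{5} = \frac{- \frac{x}{13} - \frac{31}{5}}{5} = \frac{- \frac{31}{5} - \frac{x}{13}}{5} = - \frac{31}{25} - \frac{x}{65}$)
$k{\left(-140 \right)} + 19848 = \left(- \frac{31}{25} - - \frac{28}{13}\right) + 19848 = \left(- \frac{31}{25} + \frac{28}{13}\right) + 19848 = \frac{297}{325} + 19848 = \frac{6450897}{325}$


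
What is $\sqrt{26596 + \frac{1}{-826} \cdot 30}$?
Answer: $\frac{\sqrt{4536446929}}{413} \approx 163.08$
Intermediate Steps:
$\sqrt{26596 + \frac{1}{-826} \cdot 30} = \sqrt{26596 - \frac{15}{413}} = \sqrt{\frac{10984133}{413}} = \frac{\sqrt{4536446929}}{413}$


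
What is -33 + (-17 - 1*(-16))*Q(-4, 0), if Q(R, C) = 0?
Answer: -33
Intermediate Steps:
-33 + (-17 - 1*(-16))*Q(-4, 0) = -33 + (-17 - 1*(-16))*0 = -33 + (-17 + 16)*0 = -33 - 1*0 = -33 + 0 = -33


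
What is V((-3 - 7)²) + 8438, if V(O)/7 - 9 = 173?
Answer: 9712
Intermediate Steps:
V(O) = 1274 (V(O) = 63 + 7*173 = 63 + 1211 = 1274)
V((-3 - 7)²) + 8438 = 1274 + 8438 = 9712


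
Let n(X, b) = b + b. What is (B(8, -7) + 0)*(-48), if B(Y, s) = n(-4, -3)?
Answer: 288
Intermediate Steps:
n(X, b) = 2*b
B(Y, s) = -6 (B(Y, s) = 2*(-3) = -6)
(B(8, -7) + 0)*(-48) = (-6 + 0)*(-48) = -6*(-48) = 288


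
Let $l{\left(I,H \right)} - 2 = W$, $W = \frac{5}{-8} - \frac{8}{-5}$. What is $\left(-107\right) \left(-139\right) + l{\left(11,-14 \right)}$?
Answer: $\frac{595039}{40} \approx 14876.0$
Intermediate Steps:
$W = \frac{39}{40}$ ($W = 5 \left(- \frac{1}{8}\right) - - \frac{8}{5} = - \frac{5}{8} + \frac{8}{5} = \frac{39}{40} \approx 0.975$)
$l{\left(I,H \right)} = \frac{119}{40}$ ($l{\left(I,H \right)} = 2 + \frac{39}{40} = \frac{119}{40}$)
$\left(-107\right) \left(-139\right) + l{\left(11,-14 \right)} = \left(-107\right) \left(-139\right) + \frac{119}{40} = 14873 + \frac{119}{40} = \frac{595039}{40}$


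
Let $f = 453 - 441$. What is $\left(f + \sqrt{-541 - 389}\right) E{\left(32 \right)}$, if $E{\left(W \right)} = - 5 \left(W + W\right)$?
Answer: $-3840 - 320 i \sqrt{930} \approx -3840.0 - 9758.7 i$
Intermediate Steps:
$f = 12$
$E{\left(W \right)} = - 10 W$ ($E{\left(W \right)} = - 5 \cdot 2 W = - 10 W$)
$\left(f + \sqrt{-541 - 389}\right) E{\left(32 \right)} = \left(12 + \sqrt{-541 - 389}\right) \left(\left(-10\right) 32\right) = \left(12 + \sqrt{-930}\right) \left(-320\right) = \left(12 + i \sqrt{930}\right) \left(-320\right) = -3840 - 320 i \sqrt{930}$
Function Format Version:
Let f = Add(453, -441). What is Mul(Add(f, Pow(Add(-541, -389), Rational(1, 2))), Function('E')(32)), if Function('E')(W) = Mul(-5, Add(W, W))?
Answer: Add(-3840, Mul(-320, I, Pow(930, Rational(1, 2)))) ≈ Add(-3840.0, Mul(-9758.7, I))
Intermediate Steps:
f = 12
Function('E')(W) = Mul(-10, W) (Function('E')(W) = Mul(-5, Mul(2, W)) = Mul(-10, W))
Mul(Add(f, Pow(Add(-541, -389), Rational(1, 2))), Function('E')(32)) = Mul(Add(12, Pow(Add(-541, -389), Rational(1, 2))), Mul(-10, 32)) = Mul(Add(12, Pow(-930, Rational(1, 2))), -320) = Mul(Add(12, Mul(I, Pow(930, Rational(1, 2)))), -320) = Add(-3840, Mul(-320, I, Pow(930, Rational(1, 2))))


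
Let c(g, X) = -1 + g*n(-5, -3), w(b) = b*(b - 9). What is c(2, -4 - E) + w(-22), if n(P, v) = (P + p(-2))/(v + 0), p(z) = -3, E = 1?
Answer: 2059/3 ≈ 686.33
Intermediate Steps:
n(P, v) = (-3 + P)/v (n(P, v) = (P - 3)/(v + 0) = (-3 + P)/v)
w(b) = b*(-9 + b)
c(g, X) = -1 + 8*g/3 (c(g, X) = -1 + g*((-3 - 5)/(-3)) = -1 + g*(-⅓*(-8)) = -1 + g*(8/3) = -1 + 8*g/3)
c(2, -4 - E) + w(-22) = (-1 + (8/3)*2) - 22*(-9 - 22) = (-1 + 16/3) - 22*(-31) = 13/3 + 682 = 2059/3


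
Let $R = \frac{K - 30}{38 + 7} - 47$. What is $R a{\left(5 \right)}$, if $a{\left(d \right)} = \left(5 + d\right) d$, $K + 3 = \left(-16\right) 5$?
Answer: $- \frac{22280}{9} \approx -2475.6$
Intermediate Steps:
$K = -83$ ($K = -3 - 80 = -83$)
$a{\left(d \right)} = d \left(5 + d\right)$
$R = - \frac{2228}{45}$ ($R = \frac{-83 - 30}{38 + 7} - 47 = - \frac{113}{45} - 47 = - \frac{2228}{45} \approx -49.511$)
$R a{\left(5 \right)} = - \frac{2228 \cdot 5 \left(5 + 5\right)}{45} = - \frac{2228 \cdot 5 \cdot 10}{45} = \left(- \frac{2228}{45}\right) 50 = - \frac{22280}{9}$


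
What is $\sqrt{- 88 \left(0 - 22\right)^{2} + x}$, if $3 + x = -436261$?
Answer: $2 i \sqrt{119714} \approx 691.99 i$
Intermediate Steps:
$x = -436264$ ($x = -3 - 436261 = -436264$)
$\sqrt{- 88 \left(0 - 22\right)^{2} + x} = \sqrt{- 88 \left(0 - 22\right)^{2} - 436264} = \sqrt{- 88 \left(-22\right)^{2} - 436264} = \sqrt{\left(-88\right) 484 - 436264} = \sqrt{-42592 - 436264} = \sqrt{-478856} = 2 i \sqrt{119714}$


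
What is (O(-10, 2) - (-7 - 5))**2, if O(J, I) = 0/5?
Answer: 144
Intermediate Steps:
O(J, I) = 0 (O(J, I) = 0*(1/5) = 0)
(O(-10, 2) - (-7 - 5))**2 = (0 - (-7 - 5))**2 = (0 - 1*(-12))**2 = (0 + 12)**2 = 12**2 = 144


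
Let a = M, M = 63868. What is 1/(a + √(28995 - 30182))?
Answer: 63868/4079122611 - I*√1187/4079122611 ≈ 1.5657e-5 - 8.4462e-9*I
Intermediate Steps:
a = 63868
1/(a + √(28995 - 30182)) = 1/(63868 + √(28995 - 30182)) = 1/(63868 + √(-1187)) = 1/(63868 + I*√1187)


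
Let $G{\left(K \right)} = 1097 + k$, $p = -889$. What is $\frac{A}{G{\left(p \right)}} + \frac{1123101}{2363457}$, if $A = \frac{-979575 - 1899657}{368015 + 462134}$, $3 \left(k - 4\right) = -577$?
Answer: $\frac{420191201988417}{891411752307253} \approx 0.47138$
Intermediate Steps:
$k = - \frac{565}{3}$ ($k = 4 + \frac{1}{3} \left(-577\right) = 4 - \frac{577}{3} = - \frac{565}{3} \approx -188.33$)
$A = - \frac{2879232}{830149} \approx -3.4683$
$G{\left(K \right)} = \frac{2726}{3}$ ($G{\left(K \right)} = 1097 - \frac{565}{3} = \frac{2726}{3}$)
$\frac{A}{G{\left(p \right)}} + \frac{1123101}{2363457} = - \frac{2879232}{830149 \cdot \frac{2726}{3}} + \frac{1123101}{2363457} = \left(- \frac{2879232}{830149}\right) \frac{3}{2726} + 1123101 \cdot \frac{1}{2363457} = - \frac{4318848}{1131493087} + \frac{374367}{787819} = \frac{420191201988417}{891411752307253}$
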